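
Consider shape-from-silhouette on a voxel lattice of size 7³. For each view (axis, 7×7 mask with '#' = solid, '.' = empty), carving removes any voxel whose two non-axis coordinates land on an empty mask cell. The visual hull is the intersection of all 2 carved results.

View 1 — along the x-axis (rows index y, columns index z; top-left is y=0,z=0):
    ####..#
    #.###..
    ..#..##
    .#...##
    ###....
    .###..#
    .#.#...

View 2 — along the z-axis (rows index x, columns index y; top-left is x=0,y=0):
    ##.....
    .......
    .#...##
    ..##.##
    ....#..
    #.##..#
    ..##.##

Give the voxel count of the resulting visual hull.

59 voxels

initial block: 7^3 = 343
carve view 1 (along x, YZ-mask fill 24/49): 168 voxels remain
carve view 2 (along z, XY-mask fill 18/49): 59 voxels remain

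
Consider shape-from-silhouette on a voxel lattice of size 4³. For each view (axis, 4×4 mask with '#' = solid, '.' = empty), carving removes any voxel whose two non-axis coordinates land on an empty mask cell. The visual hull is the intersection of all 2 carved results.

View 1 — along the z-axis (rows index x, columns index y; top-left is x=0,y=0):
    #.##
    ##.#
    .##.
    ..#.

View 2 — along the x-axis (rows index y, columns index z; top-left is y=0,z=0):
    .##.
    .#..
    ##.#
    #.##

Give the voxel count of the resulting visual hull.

|visual hull| = 21

before carving: 64 voxels (4×4×4)
carve view 1 (along z, XY-mask fill 9/16): 36 voxels remain
carve view 2 (along x, YZ-mask fill 9/16): 21 voxels remain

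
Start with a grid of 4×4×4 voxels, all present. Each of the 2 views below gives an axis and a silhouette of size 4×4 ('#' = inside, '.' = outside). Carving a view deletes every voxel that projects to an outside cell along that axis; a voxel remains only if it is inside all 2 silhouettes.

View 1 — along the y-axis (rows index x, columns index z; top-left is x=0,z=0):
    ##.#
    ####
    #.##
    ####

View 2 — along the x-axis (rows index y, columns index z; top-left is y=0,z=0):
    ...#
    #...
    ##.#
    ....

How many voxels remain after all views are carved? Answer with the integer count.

19 voxels

before carving: 64 voxels (4×4×4)
  1. axis=1 (XZ plane), |mask|=14  ⇒  voxels=56
  2. axis=0 (YZ plane), |mask|=5  ⇒  voxels=19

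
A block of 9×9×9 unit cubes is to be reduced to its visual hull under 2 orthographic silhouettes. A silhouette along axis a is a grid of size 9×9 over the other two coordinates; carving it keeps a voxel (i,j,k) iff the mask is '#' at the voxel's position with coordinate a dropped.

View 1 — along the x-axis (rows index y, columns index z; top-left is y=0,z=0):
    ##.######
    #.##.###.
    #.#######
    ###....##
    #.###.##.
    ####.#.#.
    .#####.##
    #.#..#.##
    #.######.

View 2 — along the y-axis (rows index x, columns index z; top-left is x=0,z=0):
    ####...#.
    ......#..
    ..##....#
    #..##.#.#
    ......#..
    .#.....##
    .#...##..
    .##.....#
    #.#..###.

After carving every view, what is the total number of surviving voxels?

voxel count = 184

initial block: 9^3 = 729
carve view 1 (along x, YZ-mask fill 58/81): 522 voxels remain
carve view 2 (along y, XZ-mask fill 29/81): 184 voxels remain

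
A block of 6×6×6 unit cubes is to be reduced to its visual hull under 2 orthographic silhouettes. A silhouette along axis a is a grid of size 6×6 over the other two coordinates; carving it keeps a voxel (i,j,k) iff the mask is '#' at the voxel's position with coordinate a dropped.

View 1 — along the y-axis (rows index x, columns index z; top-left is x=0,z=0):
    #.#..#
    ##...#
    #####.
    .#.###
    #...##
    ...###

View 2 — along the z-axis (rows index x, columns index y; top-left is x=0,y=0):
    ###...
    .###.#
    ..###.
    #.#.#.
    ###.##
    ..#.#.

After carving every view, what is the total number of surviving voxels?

|visual hull| = 69

full grid |V| = 216
V1 y: intersect with XZ mask (21 set) -- 126 left
V2 z: intersect with XY mask (20 set) -- 69 left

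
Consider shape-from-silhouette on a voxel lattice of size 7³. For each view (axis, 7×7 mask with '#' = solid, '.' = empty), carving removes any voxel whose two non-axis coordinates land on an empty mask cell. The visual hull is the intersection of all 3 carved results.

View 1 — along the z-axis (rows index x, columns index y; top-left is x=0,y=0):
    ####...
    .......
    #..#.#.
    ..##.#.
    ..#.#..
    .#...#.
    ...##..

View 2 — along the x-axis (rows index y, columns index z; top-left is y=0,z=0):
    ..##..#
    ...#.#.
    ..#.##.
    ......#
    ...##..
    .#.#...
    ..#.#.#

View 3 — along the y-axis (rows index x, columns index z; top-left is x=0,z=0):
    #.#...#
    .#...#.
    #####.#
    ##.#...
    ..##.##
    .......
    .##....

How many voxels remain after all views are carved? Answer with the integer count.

|visual hull| = 15

full grid |V| = 343
step 1: project along z, AND mask (16/49) → |grid| = 112
step 2: project along x, AND mask (16/49) → |grid| = 33
step 3: project along y, AND mask (20/49) → |grid| = 15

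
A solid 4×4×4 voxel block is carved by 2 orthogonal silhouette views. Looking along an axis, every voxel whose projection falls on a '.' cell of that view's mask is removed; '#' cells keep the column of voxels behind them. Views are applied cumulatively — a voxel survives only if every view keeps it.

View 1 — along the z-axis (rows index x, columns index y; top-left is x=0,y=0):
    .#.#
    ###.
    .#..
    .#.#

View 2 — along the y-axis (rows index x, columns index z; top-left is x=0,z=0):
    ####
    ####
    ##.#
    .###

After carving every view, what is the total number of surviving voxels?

voxel count = 29

start: 4×4×4 = 64 voxels
[1] z-view keeps 8 columns → grid now 32
[2] y-view keeps 14 columns → grid now 29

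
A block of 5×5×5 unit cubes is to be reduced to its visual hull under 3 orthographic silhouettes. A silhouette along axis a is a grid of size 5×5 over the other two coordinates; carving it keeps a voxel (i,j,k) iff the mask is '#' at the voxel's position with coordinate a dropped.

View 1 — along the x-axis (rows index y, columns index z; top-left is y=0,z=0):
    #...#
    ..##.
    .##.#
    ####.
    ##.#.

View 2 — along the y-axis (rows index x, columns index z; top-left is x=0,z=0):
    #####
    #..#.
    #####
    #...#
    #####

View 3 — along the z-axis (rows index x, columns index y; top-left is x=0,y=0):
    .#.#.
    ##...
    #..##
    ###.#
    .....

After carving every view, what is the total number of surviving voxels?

|visual hull| = 21

full grid |V| = 125
[1] x-view keeps 14 columns → grid now 70
[2] y-view keeps 19 columns → grid now 53
[3] z-view keeps 11 columns → grid now 21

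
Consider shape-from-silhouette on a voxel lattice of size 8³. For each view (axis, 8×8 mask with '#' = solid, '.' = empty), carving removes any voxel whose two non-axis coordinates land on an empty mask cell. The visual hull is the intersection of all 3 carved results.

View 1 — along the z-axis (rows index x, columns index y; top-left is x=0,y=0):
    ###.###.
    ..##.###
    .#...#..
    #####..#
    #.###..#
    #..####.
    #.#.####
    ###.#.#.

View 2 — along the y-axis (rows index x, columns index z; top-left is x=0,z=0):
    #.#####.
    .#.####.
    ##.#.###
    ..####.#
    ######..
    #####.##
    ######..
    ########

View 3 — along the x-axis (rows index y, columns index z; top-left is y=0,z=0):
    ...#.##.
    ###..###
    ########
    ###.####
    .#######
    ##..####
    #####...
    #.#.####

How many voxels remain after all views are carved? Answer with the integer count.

initial block: 8^3 = 512
after view 1 [z-axis, 40 of 64 cells solid] → remaining = 320
after view 2 [y-axis, 49 of 64 cells solid] → remaining = 244
after view 3 [x-axis, 48 of 64 cells solid] → remaining = 179

|visual hull| = 179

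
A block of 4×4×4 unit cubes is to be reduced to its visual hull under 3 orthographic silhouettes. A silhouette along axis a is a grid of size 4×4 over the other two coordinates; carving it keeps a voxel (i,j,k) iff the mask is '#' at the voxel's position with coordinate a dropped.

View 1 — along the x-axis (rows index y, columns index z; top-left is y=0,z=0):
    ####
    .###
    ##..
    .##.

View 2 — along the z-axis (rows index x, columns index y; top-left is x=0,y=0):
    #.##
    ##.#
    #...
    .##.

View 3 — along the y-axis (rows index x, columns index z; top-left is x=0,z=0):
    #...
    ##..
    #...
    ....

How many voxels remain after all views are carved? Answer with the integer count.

|visual hull| = 7

full grid |V| = 64
  1. axis=0 (YZ plane), |mask|=11  ⇒  voxels=44
  2. axis=2 (XY plane), |mask|=9  ⇒  voxels=26
  3. axis=1 (XZ plane), |mask|=4  ⇒  voxels=7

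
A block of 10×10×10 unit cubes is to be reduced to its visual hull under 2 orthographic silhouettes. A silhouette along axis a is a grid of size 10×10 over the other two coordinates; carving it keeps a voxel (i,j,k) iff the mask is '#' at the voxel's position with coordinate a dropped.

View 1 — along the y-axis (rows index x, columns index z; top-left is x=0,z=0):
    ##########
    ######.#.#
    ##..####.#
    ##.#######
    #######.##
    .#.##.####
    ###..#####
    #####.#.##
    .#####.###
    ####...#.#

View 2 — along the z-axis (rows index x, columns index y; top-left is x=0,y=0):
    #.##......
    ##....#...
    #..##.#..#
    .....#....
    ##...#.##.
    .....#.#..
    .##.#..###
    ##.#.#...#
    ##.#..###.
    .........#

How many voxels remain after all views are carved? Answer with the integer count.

voxel count = 299

start: 10×10×10 = 1000 voxels
  1. axis=1 (XZ plane), |mask|=80  ⇒  voxels=800
  2. axis=2 (XY plane), |mask|=37  ⇒  voxels=299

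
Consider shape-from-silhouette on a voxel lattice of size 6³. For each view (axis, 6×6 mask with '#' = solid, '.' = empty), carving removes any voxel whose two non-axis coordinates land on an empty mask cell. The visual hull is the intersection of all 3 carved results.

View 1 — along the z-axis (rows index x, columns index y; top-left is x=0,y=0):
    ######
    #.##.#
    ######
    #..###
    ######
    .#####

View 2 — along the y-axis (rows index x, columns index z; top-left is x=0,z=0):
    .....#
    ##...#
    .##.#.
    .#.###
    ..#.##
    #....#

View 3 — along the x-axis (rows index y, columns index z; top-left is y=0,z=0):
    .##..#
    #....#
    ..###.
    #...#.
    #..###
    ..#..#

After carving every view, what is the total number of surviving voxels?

remaining voxels: 38

before carving: 216 voxels (6×6×6)
carve view 1 (along z, XY-mask fill 31/36): 186 voxels remain
carve view 2 (along y, XZ-mask fill 16/36): 80 voxels remain
carve view 3 (along x, YZ-mask fill 16/36): 38 voxels remain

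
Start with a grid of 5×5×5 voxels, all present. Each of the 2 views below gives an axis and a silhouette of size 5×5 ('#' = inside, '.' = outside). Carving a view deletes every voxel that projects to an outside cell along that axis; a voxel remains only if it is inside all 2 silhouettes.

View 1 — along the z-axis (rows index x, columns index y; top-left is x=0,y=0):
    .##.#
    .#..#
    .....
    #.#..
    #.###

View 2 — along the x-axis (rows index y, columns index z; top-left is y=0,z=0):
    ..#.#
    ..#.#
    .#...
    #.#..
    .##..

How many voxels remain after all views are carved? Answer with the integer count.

before carving: 125 voxels (5×5×5)
step 1: project along z, AND mask (11/25) → |grid| = 55
step 2: project along x, AND mask (9/25) → |grid| = 19

voxel count = 19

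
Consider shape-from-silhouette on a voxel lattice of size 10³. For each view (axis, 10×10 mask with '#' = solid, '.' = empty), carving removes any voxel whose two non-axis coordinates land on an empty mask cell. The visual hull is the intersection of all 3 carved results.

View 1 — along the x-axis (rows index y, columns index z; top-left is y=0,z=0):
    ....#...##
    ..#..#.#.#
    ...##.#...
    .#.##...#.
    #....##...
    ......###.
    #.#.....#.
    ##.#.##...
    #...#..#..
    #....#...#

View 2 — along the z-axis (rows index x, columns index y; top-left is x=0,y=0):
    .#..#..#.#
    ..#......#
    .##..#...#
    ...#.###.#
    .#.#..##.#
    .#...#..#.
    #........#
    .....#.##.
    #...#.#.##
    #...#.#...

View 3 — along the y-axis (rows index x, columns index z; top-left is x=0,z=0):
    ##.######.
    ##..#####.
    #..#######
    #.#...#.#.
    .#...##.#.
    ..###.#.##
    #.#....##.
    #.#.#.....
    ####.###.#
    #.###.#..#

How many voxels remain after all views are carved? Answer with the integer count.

start: 10×10×10 = 1000 voxels
carve view 1 (along x, YZ-mask fill 34/100): 340 voxels remain
carve view 2 (along z, XY-mask fill 36/100): 122 voxels remain
carve view 3 (along y, XZ-mask fill 58/100): 72 voxels remain

voxel count = 72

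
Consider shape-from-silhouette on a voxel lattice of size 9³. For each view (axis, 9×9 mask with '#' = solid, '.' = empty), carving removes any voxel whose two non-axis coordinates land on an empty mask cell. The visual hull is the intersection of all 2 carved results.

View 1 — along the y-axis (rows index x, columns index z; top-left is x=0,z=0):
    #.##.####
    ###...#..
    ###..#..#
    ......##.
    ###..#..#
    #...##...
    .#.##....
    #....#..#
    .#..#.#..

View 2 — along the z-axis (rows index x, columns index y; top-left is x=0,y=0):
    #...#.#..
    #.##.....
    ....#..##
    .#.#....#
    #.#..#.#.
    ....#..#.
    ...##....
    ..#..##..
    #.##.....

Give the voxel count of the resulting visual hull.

before carving: 729 voxels (9×9×9)
step 1: project along y, AND mask (35/81) → |grid| = 315
step 2: project along z, AND mask (26/81) → |grid| = 104

remaining voxels: 104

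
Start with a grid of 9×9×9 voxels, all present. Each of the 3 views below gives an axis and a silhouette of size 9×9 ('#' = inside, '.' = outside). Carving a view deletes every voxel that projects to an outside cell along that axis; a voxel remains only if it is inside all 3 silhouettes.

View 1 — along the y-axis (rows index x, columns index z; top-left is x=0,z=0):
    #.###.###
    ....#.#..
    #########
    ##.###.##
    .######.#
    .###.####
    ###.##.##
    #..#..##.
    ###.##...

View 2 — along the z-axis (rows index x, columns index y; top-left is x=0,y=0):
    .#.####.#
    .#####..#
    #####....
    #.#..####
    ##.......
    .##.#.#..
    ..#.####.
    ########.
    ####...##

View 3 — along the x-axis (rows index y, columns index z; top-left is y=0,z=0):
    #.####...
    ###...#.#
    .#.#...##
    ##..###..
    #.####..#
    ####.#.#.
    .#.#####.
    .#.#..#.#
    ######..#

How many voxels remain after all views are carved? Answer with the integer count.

162 voxels

before carving: 729 voxels (9×9×9)
V1 y: intersect with XZ mask (55 set) -- 495 left
V2 z: intersect with XY mask (48 set) -- 280 left
V3 x: intersect with YZ mask (48 set) -- 162 left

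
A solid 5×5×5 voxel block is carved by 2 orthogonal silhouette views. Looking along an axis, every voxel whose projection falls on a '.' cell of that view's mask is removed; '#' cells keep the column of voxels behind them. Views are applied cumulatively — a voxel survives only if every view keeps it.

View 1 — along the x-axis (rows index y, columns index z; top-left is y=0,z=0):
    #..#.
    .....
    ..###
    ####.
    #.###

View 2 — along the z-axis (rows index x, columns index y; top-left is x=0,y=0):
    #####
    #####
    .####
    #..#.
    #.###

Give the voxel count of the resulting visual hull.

|visual hull| = 56

start: 5×5×5 = 125 voxels
[1] x-view keeps 13 columns → grid now 65
[2] z-view keeps 20 columns → grid now 56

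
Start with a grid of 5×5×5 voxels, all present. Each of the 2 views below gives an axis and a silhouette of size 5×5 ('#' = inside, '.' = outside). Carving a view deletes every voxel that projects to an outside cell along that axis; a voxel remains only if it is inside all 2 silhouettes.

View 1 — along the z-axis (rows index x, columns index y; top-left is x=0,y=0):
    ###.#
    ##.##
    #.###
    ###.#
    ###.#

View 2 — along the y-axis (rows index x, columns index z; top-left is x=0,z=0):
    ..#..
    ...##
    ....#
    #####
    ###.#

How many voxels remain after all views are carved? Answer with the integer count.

|visual hull| = 52

before carving: 125 voxels (5×5×5)
[1] z-view keeps 20 columns → grid now 100
[2] y-view keeps 13 columns → grid now 52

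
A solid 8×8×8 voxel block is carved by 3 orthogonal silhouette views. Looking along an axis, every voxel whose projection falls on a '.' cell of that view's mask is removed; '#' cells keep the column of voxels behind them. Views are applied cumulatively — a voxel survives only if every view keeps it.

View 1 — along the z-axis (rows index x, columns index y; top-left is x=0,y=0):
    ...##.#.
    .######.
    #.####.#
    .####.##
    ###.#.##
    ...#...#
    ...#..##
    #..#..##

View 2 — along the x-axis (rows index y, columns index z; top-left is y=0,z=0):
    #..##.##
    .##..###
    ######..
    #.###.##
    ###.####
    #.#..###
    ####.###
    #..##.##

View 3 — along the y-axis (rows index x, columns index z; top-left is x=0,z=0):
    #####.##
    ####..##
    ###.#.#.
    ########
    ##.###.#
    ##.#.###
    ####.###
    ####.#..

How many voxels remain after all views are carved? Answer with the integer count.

voxel count = 166

before carving: 512 voxels (8×8×8)
  1. axis=2 (XY plane), |mask|=36  ⇒  voxels=288
  2. axis=0 (YZ plane), |mask|=46  ⇒  voxels=213
  3. axis=1 (XZ plane), |mask|=50  ⇒  voxels=166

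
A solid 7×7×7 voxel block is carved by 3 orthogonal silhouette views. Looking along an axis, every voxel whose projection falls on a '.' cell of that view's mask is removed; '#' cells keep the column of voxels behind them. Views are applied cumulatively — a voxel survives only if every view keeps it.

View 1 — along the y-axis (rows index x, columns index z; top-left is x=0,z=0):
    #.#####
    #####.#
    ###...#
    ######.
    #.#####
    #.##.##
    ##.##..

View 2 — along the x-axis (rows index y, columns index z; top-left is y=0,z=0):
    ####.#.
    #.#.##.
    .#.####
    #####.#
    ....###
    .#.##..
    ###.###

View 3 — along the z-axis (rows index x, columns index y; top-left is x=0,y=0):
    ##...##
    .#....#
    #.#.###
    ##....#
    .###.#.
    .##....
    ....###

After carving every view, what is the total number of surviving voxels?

76 voxels

full grid |V| = 343
[1] y-view keeps 37 columns → grid now 259
[2] x-view keeps 32 columns → grid now 166
[3] z-view keeps 23 columns → grid now 76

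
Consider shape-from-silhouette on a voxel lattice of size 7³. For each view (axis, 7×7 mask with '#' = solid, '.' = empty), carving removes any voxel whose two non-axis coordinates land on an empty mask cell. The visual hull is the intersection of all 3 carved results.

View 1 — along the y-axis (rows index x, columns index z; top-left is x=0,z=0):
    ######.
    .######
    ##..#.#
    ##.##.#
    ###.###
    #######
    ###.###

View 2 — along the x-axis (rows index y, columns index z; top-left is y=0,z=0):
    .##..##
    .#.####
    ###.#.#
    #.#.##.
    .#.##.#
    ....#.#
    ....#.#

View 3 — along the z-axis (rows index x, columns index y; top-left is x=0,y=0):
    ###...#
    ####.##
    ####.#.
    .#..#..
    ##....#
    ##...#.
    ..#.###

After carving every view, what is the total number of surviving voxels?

full grid |V| = 343
carve view 1 (along y, XZ-mask fill 40/49): 280 voxels remain
carve view 2 (along x, YZ-mask fill 26/49): 156 voxels remain
carve view 3 (along z, XY-mask fill 27/49): 86 voxels remain

86 voxels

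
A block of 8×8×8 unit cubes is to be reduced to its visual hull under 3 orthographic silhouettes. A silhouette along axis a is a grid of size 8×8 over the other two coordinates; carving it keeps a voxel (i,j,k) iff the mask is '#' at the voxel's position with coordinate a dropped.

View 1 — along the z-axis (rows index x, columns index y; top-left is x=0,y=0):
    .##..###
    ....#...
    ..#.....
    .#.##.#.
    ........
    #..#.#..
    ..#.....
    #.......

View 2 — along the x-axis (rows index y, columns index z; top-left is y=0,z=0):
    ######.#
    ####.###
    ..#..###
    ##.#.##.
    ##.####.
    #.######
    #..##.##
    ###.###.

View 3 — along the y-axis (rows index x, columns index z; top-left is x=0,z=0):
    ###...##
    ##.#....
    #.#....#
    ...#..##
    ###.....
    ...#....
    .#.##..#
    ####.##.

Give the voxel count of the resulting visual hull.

before carving: 512 voxels (8×8×8)
V1 z: intersect with XY mask (16 set) -- 128 left
V2 x: intersect with YZ mask (47 set) -- 92 left
V3 y: intersect with XZ mask (28 set) -- 43 left

remaining voxels: 43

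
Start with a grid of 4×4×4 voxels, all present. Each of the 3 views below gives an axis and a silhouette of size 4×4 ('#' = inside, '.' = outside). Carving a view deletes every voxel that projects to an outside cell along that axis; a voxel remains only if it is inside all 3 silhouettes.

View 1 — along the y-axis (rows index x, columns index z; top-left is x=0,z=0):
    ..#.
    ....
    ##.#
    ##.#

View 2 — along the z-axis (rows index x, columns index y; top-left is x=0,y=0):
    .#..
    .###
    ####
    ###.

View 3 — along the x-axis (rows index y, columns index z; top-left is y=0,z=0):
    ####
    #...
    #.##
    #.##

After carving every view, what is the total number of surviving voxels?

|visual hull| = 14

full grid |V| = 64
V1 y: intersect with XZ mask (7 set) -- 28 left
V2 z: intersect with XY mask (11 set) -- 22 left
V3 x: intersect with YZ mask (11 set) -- 14 left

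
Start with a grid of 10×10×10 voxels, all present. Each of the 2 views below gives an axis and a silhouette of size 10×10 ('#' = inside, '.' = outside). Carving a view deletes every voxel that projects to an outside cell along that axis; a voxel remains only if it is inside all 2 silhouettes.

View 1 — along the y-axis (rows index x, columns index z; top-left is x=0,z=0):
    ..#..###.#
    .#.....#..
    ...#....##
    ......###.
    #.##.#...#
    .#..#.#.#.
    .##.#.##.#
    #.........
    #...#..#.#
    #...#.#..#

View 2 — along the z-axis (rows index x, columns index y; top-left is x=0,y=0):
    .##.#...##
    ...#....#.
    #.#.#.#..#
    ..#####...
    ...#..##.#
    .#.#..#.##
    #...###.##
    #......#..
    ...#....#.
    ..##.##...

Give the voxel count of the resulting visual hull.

|visual hull| = 161

initial block: 10^3 = 1000
[1] y-view keeps 37 columns → grid now 370
[2] z-view keeps 40 columns → grid now 161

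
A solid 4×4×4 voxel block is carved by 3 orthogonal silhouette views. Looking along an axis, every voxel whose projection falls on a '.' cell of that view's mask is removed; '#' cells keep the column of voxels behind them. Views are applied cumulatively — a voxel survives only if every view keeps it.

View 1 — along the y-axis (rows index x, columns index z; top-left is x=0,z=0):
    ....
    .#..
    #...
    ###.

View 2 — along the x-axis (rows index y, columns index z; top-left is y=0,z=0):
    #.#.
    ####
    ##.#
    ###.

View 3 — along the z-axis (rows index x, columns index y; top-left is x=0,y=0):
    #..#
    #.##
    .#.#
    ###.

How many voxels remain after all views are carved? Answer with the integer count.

before carving: 64 voxels (4×4×4)
after view 1 [y-axis, 5 of 16 cells solid] → remaining = 20
after view 2 [x-axis, 12 of 16 cells solid] → remaining = 17
after view 3 [z-axis, 10 of 16 cells solid] → remaining = 11

remaining voxels: 11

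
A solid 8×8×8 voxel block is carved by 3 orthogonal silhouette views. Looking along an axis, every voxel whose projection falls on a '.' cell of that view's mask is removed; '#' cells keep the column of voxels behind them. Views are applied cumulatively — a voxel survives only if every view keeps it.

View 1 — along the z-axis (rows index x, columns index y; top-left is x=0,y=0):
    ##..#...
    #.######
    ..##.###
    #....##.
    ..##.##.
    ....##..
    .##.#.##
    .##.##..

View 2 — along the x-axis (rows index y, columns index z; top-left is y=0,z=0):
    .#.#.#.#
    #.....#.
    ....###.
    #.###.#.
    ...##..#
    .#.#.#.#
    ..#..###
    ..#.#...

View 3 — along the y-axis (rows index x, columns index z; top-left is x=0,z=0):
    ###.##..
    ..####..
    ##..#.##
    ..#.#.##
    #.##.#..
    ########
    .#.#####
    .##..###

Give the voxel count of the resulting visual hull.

|visual hull| = 67

start: 8×8×8 = 512 voxels
[1] z-view keeps 33 columns → grid now 264
[2] x-view keeps 27 columns → grid now 113
[3] y-view keeps 41 columns → grid now 67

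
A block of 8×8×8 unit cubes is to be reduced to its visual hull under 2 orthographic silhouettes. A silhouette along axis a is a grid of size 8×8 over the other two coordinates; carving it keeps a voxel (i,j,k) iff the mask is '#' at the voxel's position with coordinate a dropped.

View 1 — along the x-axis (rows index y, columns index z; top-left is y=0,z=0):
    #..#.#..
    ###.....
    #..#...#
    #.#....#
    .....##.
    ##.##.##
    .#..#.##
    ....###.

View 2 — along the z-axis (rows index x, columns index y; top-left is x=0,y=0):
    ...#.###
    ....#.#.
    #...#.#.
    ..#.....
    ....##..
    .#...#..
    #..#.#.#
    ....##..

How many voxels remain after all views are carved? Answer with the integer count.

full grid |V| = 512
  1. axis=0 (YZ plane), |mask|=27  ⇒  voxels=216
  2. axis=2 (XY plane), |mask|=20  ⇒  voxels=74

|visual hull| = 74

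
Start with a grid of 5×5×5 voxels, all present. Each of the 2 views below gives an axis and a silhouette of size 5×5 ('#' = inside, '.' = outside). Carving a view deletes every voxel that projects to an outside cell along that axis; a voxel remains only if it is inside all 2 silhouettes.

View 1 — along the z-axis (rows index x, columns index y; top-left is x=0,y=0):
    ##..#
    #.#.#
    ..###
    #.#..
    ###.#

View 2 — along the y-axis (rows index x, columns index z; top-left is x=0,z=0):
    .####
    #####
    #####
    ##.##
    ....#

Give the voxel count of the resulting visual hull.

full grid |V| = 125
  1. axis=2 (XY plane), |mask|=15  ⇒  voxels=75
  2. axis=1 (XZ plane), |mask|=19  ⇒  voxels=54

remaining voxels: 54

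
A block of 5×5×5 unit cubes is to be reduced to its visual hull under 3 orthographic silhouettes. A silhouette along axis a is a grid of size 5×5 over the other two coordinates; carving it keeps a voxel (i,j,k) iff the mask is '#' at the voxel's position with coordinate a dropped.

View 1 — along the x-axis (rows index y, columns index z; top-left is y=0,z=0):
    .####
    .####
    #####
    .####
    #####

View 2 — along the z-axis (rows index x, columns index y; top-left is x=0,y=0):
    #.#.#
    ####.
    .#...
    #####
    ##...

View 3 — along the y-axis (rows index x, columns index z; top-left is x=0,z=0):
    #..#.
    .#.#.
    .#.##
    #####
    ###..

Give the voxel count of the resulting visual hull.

before carving: 125 voxels (5×5×5)
after view 1 [x-axis, 22 of 25 cells solid] → remaining = 110
after view 2 [z-axis, 15 of 25 cells solid] → remaining = 65
after view 3 [y-axis, 15 of 25 cells solid] → remaining = 42

|visual hull| = 42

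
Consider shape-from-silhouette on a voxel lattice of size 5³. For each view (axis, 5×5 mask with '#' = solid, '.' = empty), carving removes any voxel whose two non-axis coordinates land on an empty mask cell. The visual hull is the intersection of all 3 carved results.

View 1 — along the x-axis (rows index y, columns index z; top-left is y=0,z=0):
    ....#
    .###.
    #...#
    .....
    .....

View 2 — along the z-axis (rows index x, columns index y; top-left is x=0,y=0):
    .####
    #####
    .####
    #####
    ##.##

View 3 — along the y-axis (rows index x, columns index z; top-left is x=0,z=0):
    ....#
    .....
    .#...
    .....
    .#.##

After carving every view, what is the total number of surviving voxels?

remaining voxels: 5

before carving: 125 voxels (5×5×5)
V1 x: intersect with YZ mask (6 set) -- 30 left
V2 z: intersect with XY mask (22 set) -- 26 left
V3 y: intersect with XZ mask (5 set) -- 5 left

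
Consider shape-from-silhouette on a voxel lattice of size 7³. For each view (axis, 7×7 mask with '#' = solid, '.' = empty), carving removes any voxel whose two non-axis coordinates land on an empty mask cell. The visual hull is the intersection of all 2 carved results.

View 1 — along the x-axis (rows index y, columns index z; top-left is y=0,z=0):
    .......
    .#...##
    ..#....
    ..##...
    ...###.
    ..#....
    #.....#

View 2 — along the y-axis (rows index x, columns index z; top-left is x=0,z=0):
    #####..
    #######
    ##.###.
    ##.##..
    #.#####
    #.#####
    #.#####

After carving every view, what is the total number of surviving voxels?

65 voxels

full grid |V| = 343
carve view 1 (along x, YZ-mask fill 12/49): 84 voxels remain
carve view 2 (along y, XZ-mask fill 39/49): 65 voxels remain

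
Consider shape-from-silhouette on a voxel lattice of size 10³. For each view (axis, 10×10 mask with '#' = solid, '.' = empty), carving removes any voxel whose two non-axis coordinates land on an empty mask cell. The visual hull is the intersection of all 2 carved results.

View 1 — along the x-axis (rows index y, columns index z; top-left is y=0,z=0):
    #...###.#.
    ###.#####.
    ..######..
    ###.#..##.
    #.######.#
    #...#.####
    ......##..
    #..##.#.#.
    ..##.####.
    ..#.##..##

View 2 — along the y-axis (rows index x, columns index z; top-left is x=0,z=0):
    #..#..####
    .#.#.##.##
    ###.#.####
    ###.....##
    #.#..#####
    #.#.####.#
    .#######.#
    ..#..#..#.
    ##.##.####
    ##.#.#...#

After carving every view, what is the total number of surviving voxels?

initial block: 10^3 = 1000
  1. axis=0 (YZ plane), |mask|=57  ⇒  voxels=570
  2. axis=1 (XZ plane), |mask|=63  ⇒  voxels=352

|visual hull| = 352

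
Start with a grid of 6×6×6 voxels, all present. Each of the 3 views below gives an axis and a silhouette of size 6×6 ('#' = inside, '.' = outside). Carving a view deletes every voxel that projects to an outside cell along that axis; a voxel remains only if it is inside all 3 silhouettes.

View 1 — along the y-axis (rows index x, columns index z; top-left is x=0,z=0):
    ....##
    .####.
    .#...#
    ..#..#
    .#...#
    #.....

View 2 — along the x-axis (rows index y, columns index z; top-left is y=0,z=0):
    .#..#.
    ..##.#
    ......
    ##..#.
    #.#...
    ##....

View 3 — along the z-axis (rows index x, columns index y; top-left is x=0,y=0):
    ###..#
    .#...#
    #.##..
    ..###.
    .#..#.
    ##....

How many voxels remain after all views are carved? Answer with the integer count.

|visual hull| = 9

start: 6×6×6 = 216 voxels
after view 1 [y-axis, 13 of 36 cells solid] → remaining = 78
after view 2 [x-axis, 12 of 36 cells solid] → remaining = 25
after view 3 [z-axis, 16 of 36 cells solid] → remaining = 9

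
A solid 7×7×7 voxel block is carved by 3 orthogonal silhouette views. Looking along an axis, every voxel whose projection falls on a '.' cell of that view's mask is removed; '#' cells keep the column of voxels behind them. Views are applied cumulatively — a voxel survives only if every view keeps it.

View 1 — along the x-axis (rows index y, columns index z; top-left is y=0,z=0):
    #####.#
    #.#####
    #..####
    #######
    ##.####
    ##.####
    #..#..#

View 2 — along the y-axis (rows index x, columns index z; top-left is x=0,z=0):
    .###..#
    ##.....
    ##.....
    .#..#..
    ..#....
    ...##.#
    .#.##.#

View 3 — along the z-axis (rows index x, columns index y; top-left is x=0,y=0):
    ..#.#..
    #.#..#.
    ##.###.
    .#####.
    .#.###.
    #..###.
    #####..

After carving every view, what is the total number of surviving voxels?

voxel count = 59

before carving: 343 voxels (7×7×7)
[1] x-view keeps 39 columns → grid now 273
[2] y-view keeps 18 columns → grid now 100
[3] z-view keeps 28 columns → grid now 59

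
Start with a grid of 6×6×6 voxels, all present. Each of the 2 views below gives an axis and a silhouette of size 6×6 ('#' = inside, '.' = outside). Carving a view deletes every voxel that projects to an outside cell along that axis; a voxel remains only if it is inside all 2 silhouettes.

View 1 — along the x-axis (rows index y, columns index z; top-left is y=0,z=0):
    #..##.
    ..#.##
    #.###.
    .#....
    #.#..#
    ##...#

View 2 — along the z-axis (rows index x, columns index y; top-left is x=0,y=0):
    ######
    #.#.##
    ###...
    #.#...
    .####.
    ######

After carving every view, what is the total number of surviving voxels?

before carving: 216 voxels (6×6×6)
[1] x-view keeps 17 columns → grid now 102
[2] z-view keeps 25 columns → grid now 75

75 voxels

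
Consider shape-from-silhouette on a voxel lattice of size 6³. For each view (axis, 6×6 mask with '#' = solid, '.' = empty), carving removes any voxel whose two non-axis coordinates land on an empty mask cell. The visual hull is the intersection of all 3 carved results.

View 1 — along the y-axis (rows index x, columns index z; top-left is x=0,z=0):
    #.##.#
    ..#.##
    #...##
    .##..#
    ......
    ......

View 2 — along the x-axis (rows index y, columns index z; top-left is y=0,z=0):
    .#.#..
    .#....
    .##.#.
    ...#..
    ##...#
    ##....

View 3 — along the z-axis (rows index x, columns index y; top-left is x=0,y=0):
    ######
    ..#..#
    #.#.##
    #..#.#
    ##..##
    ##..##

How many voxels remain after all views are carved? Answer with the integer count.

|visual hull| = 14

full grid |V| = 216
[1] y-view keeps 13 columns → grid now 78
[2] x-view keeps 12 columns → grid now 20
[3] z-view keeps 23 columns → grid now 14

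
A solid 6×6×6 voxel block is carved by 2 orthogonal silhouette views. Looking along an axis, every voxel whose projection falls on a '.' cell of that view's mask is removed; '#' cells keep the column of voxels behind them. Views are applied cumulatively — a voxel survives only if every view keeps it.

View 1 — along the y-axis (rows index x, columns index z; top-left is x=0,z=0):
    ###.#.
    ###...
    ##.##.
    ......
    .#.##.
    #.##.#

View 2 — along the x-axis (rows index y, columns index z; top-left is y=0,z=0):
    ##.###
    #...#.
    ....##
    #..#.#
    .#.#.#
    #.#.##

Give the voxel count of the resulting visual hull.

initial block: 6^3 = 216
[1] y-view keeps 18 columns → grid now 108
[2] x-view keeps 19 columns → grid now 53

53 voxels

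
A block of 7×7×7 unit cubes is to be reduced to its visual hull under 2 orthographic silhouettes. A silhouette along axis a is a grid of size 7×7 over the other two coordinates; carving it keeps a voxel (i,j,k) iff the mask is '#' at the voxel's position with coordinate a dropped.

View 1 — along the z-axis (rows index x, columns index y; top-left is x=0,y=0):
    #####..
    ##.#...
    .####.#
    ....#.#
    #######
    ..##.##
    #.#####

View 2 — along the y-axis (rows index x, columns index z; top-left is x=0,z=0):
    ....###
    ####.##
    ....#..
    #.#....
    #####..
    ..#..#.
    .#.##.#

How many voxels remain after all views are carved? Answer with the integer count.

full grid |V| = 343
carve view 1 (along z, XY-mask fill 32/49): 224 voxels remain
carve view 2 (along y, XZ-mask fill 23/49): 109 voxels remain

109 voxels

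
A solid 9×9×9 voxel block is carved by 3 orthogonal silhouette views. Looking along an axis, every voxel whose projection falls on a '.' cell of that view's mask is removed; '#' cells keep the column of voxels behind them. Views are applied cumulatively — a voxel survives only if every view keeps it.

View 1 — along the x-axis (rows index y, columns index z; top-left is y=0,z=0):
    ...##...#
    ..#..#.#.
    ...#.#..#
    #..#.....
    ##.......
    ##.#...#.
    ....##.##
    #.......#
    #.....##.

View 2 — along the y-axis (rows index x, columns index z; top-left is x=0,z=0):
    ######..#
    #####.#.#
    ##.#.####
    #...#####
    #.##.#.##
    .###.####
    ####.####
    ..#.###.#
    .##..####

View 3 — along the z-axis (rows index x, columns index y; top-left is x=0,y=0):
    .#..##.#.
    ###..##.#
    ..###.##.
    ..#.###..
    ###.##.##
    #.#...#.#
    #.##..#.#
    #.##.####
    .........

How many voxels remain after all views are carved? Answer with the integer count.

start: 9×9×9 = 729 voxels
V1 x: intersect with YZ mask (26 set) -- 234 left
V2 y: intersect with XZ mask (59 set) -- 172 left
V3 z: intersect with XY mask (42 set) -- 91 left

91 voxels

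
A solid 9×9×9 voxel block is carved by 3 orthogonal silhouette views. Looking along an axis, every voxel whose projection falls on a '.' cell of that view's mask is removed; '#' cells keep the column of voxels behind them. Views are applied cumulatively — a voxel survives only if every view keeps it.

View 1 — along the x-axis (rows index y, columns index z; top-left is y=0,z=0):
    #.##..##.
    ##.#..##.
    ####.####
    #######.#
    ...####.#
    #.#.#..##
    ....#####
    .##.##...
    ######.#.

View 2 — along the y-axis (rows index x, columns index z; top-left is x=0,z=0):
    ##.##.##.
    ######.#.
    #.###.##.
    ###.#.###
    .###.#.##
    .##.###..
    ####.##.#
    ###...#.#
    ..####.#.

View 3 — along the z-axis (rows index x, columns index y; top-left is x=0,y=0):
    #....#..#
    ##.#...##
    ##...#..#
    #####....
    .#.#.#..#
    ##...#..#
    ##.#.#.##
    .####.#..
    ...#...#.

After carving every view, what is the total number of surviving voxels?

remaining voxels: 154

before carving: 729 voxels (9×9×9)
[1] x-view keeps 52 columns → grid now 468
[2] y-view keeps 54 columns → grid now 313
[3] z-view keeps 38 columns → grid now 154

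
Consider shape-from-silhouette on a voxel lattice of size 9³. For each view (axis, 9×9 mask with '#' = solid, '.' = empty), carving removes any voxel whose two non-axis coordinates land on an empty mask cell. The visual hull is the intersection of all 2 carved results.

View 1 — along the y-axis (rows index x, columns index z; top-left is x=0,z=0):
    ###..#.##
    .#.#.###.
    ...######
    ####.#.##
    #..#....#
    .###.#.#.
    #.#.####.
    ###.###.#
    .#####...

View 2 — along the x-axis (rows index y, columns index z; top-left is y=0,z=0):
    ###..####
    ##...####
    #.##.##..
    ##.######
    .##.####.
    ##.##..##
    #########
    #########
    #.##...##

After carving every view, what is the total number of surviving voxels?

start: 9×9×9 = 729 voxels
carve view 1 (along y, XZ-mask fill 50/81): 450 voxels remain
carve view 2 (along x, YZ-mask fill 61/81): 341 voxels remain

remaining voxels: 341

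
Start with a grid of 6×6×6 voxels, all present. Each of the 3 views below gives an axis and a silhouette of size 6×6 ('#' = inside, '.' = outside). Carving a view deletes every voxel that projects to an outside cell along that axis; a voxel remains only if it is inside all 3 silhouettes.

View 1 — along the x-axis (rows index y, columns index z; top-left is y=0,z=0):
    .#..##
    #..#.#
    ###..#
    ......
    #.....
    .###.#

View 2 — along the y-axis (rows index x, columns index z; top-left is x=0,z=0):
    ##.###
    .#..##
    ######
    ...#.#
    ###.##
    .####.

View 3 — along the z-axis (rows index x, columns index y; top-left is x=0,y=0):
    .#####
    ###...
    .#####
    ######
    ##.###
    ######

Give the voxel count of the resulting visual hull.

initial block: 6^3 = 216
V1 x: intersect with YZ mask (15 set) -- 90 left
V2 y: intersect with XZ mask (25 set) -- 63 left
V3 z: intersect with XY mask (30 set) -- 51 left

51 voxels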